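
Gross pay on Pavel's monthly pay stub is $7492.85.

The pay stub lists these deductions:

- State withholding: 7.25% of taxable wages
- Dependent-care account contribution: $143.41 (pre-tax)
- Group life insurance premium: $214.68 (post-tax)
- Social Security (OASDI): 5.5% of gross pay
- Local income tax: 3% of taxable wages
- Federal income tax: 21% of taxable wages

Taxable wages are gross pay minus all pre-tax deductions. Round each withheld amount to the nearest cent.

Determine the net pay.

$4425.96

Dependent-care account contribution: $143.41
Taxable wages = $7492.85 − $143.41 = $7349.44
Federal income tax: $7349.44 × 0.21 = $1543.38
State withholding: $7349.44 × 0.0725 = $532.83
Local income tax: $7349.44 × 0.03 = $220.48
Social Security (OASDI): $7492.85 × 0.055 = $412.11
Group life insurance premium: $214.68
Total deductions = $143.41 + $1543.38 + $532.83 + $220.48 + $412.11 + $214.68 = $3066.89
Net pay = $7492.85 − $3066.89 = $4425.96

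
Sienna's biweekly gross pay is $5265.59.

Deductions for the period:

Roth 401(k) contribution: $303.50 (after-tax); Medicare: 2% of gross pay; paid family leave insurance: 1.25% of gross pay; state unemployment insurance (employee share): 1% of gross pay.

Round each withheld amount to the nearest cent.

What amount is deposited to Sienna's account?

State unemployment insurance (employee share): $5265.59 × 0.01 = $52.66
Medicare: $5265.59 × 0.02 = $105.31
Paid family leave insurance: $5265.59 × 0.0125 = $65.82
Roth 401(k) contribution: $303.50
Total deductions = $52.66 + $105.31 + $65.82 + $303.50 = $527.29
Net pay = $5265.59 − $527.29 = $4738.30

$4738.30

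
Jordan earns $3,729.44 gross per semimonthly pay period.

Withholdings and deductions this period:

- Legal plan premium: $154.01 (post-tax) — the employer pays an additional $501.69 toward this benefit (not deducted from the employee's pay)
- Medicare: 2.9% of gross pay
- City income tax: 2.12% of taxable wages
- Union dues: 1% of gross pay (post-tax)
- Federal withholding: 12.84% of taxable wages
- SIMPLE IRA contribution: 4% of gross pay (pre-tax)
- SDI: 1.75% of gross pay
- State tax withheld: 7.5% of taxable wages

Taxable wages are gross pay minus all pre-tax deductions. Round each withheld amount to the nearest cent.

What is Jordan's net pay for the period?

$2,411.41

SIMPLE IRA contribution: $3,729.44 × 0.04 = $149.18
Taxable wages = $3,729.44 − $149.18 = $3,580.26
State tax withheld: $3,580.26 × 0.075 = $268.52
Federal withholding: $3,580.26 × 0.1284 = $459.71
City income tax: $3,580.26 × 0.0212 = $75.90
SDI: $3,729.44 × 0.0175 = $65.27
Medicare: $3,729.44 × 0.029 = $108.15
Legal plan premium: $154.01
Union dues: $3,729.44 × 0.01 = $37.29
(Employer's $501.69 toward legal plan premium is not withheld from the employee.)
Total deductions = $149.18 + $268.52 + $459.71 + $75.90 + $65.27 + $108.15 + $154.01 + $37.29 = $1,318.03
Net pay = $3,729.44 − $1,318.03 = $2,411.41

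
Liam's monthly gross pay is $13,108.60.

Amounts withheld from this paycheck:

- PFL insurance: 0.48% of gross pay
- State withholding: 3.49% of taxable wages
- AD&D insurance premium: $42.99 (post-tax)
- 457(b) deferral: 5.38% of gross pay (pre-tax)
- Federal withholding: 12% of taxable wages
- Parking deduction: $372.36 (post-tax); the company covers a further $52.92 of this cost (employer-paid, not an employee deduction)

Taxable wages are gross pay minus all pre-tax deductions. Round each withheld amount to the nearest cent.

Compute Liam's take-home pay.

457(b) deferral: $13,108.60 × 0.0538 = $705.24
Taxable wages = $13,108.60 − $705.24 = $12,403.36
State withholding: $12,403.36 × 0.0349 = $432.88
Federal withholding: $12,403.36 × 0.12 = $1,488.40
PFL insurance: $13,108.60 × 0.0048 = $62.92
AD&D insurance premium: $42.99
Parking deduction: $372.36
(Employer's $52.92 toward parking deduction is not withheld from the employee.)
Total deductions = $705.24 + $432.88 + $1,488.40 + $62.92 + $42.99 + $372.36 = $3,104.79
Net pay = $13,108.60 − $3,104.79 = $10,003.81

$10,003.81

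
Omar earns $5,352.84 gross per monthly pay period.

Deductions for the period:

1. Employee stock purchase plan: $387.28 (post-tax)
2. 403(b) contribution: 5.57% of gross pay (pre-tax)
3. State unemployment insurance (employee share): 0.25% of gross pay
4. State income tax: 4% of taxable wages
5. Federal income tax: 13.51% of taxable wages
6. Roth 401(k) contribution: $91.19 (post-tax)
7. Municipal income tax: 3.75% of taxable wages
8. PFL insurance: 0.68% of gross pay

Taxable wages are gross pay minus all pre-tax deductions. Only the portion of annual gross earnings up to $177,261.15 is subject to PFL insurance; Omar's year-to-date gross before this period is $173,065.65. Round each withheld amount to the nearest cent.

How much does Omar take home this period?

$3,459.68

403(b) contribution: $5,352.84 × 0.0557 = $298.15
Taxable wages = $5,352.84 − $298.15 = $5,054.69
Federal income tax: $5,054.69 × 0.1351 = $682.89
Municipal income tax: $5,054.69 × 0.0375 = $189.55
State income tax: $5,054.69 × 0.04 = $202.19
PFL insurance: only $177,261.15 − $173,065.65 = $4,195.50 of this check is subject → $4,195.50 × 0.0068 = $28.53
State unemployment insurance (employee share): $5,352.84 × 0.0025 = $13.38
Roth 401(k) contribution: $91.19
Employee stock purchase plan: $387.28
Total deductions = $298.15 + $682.89 + $189.55 + $202.19 + $28.53 + $13.38 + $91.19 + $387.28 = $1,893.16
Net pay = $5,352.84 − $1,893.16 = $3,459.68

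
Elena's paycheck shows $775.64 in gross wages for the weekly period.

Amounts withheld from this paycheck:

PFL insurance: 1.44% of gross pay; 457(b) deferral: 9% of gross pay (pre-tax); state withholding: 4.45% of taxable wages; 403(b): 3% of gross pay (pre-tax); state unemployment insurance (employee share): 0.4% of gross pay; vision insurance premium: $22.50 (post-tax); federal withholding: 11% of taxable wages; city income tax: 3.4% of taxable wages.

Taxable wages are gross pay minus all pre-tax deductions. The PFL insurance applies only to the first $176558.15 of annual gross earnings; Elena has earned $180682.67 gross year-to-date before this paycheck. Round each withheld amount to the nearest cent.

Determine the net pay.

$528.30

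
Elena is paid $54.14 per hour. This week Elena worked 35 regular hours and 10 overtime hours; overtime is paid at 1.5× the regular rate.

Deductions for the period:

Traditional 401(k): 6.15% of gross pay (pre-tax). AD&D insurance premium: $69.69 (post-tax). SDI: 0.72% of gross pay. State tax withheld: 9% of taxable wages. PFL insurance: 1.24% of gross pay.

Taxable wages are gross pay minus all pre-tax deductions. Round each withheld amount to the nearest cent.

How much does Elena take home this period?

$2189.12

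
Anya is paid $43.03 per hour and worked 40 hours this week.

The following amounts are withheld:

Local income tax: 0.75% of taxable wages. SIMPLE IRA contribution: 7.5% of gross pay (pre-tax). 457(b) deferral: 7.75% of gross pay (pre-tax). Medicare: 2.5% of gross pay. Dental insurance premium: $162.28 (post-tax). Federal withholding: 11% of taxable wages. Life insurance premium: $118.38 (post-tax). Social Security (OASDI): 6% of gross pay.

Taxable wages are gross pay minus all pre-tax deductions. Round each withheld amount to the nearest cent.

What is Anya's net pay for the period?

Gross pay: 40 × $43.03 = $1721.20
SIMPLE IRA contribution: $1721.20 × 0.075 = $129.09
457(b) deferral: $1721.20 × 0.0775 = $133.39
Pre-tax total = $129.09 + $133.39 = $262.48
Taxable wages = $1721.20 − $262.48 = $1458.72
Federal withholding: $1458.72 × 0.11 = $160.46
Local income tax: $1458.72 × 0.0075 = $10.94
Social Security (OASDI): $1721.20 × 0.06 = $103.27
Medicare: $1721.20 × 0.025 = $43.03
Dental insurance premium: $162.28
Life insurance premium: $118.38
Total deductions = $129.09 + $133.39 + $160.46 + $10.94 + $103.27 + $43.03 + $162.28 + $118.38 = $860.84
Net pay = $1721.20 − $860.84 = $860.36

$860.36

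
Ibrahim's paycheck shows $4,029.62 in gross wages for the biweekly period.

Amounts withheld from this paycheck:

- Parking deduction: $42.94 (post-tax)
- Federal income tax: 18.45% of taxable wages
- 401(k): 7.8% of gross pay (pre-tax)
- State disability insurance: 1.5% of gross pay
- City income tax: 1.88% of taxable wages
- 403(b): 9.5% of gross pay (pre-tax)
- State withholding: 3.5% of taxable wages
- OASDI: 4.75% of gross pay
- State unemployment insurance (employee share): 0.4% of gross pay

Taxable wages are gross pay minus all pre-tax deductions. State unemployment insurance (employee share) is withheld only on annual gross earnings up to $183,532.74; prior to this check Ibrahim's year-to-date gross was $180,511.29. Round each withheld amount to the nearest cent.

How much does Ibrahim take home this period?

$2,231.48

403(b): $4,029.62 × 0.095 = $382.81
401(k): $4,029.62 × 0.078 = $314.31
Pre-tax total = $382.81 + $314.31 = $697.12
Taxable wages = $4,029.62 − $697.12 = $3,332.50
State withholding: $3,332.50 × 0.035 = $116.64
City income tax: $3,332.50 × 0.0188 = $62.65
Federal income tax: $3,332.50 × 0.1845 = $614.85
OASDI: $4,029.62 × 0.0475 = $191.41
State unemployment insurance (employee share): only $183,532.74 − $180,511.29 = $3,021.45 of this check is subject → $3,021.45 × 0.004 = $12.09
State disability insurance: $4,029.62 × 0.015 = $60.44
Parking deduction: $42.94
Total deductions = $382.81 + $314.31 + $116.64 + $62.65 + $614.85 + $191.41 + $12.09 + $60.44 + $42.94 = $1,798.14
Net pay = $4,029.62 − $1,798.14 = $2,231.48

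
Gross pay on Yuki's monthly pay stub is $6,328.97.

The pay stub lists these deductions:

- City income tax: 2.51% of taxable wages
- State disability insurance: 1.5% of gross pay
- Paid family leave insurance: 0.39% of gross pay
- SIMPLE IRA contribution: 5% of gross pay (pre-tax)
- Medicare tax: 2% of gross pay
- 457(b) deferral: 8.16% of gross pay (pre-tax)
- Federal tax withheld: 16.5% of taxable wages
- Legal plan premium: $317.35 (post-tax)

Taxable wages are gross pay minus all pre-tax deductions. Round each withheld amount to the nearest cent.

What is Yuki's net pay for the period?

$3,887.74

SIMPLE IRA contribution: $6,328.97 × 0.05 = $316.45
457(b) deferral: $6,328.97 × 0.0816 = $516.44
Pre-tax total = $316.45 + $516.44 = $832.89
Taxable wages = $6,328.97 − $832.89 = $5,496.08
City income tax: $5,496.08 × 0.0251 = $137.95
Federal tax withheld: $5,496.08 × 0.165 = $906.85
Paid family leave insurance: $6,328.97 × 0.0039 = $24.68
Medicare tax: $6,328.97 × 0.02 = $126.58
State disability insurance: $6,328.97 × 0.015 = $94.93
Legal plan premium: $317.35
Total deductions = $316.45 + $516.44 + $137.95 + $906.85 + $24.68 + $126.58 + $94.93 + $317.35 = $2,441.23
Net pay = $6,328.97 − $2,441.23 = $3,887.74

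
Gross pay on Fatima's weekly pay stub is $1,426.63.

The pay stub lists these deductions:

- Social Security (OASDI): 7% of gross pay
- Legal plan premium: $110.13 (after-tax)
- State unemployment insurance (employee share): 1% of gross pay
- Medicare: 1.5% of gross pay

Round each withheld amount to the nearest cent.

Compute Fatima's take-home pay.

$1,180.97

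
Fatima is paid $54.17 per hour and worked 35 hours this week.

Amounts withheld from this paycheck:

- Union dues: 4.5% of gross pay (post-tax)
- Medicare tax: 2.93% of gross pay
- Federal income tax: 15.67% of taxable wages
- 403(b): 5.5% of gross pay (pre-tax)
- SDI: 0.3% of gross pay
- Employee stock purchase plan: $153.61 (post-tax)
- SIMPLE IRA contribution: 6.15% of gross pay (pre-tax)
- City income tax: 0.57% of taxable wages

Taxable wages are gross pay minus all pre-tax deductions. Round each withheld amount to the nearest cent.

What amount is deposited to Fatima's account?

$1,102.87

Gross pay: 35 × $54.17 = $1,895.95
SIMPLE IRA contribution: $1,895.95 × 0.0615 = $116.60
403(b): $1,895.95 × 0.055 = $104.28
Pre-tax total = $116.60 + $104.28 = $220.88
Taxable wages = $1,895.95 − $220.88 = $1,675.07
City income tax: $1,675.07 × 0.0057 = $9.55
Federal income tax: $1,675.07 × 0.1567 = $262.48
Medicare tax: $1,895.95 × 0.0293 = $55.55
SDI: $1,895.95 × 0.003 = $5.69
Union dues: $1,895.95 × 0.045 = $85.32
Employee stock purchase plan: $153.61
Total deductions = $116.60 + $104.28 + $9.55 + $262.48 + $55.55 + $5.69 + $85.32 + $153.61 = $793.08
Net pay = $1,895.95 − $793.08 = $1,102.87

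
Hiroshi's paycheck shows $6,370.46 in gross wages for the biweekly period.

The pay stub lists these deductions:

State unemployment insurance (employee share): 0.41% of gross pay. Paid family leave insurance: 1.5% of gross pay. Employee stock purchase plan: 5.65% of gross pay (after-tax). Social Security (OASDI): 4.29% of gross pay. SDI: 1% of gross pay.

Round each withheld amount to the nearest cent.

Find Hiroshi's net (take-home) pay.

Social Security (OASDI): $6,370.46 × 0.0429 = $273.29
Paid family leave insurance: $6,370.46 × 0.015 = $95.56
State unemployment insurance (employee share): $6,370.46 × 0.0041 = $26.12
SDI: $6,370.46 × 0.01 = $63.70
Employee stock purchase plan: $6,370.46 × 0.0565 = $359.93
Total deductions = $273.29 + $95.56 + $26.12 + $63.70 + $359.93 = $818.60
Net pay = $6,370.46 − $818.60 = $5,551.86

$5,551.86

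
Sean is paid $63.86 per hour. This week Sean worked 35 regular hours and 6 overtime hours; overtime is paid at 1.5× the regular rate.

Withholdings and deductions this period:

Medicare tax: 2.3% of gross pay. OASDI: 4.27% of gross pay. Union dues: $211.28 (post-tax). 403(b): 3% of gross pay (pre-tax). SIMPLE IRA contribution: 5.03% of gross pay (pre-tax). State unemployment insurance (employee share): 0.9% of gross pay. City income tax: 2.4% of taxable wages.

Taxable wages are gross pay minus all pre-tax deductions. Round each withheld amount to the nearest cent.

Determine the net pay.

Regular pay: 35 × $63.86 = $2,235.10
Overtime pay: 6 × $63.86 × 1.5 = $574.74
Gross pay = $2,235.10 + $574.74 = $2,809.84
403(b): $2,809.84 × 0.03 = $84.30
SIMPLE IRA contribution: $2,809.84 × 0.0503 = $141.33
Pre-tax total = $84.30 + $141.33 = $225.63
Taxable wages = $2,809.84 − $225.63 = $2,584.21
City income tax: $2,584.21 × 0.024 = $62.02
OASDI: $2,809.84 × 0.0427 = $119.98
Medicare tax: $2,809.84 × 0.023 = $64.63
State unemployment insurance (employee share): $2,809.84 × 0.009 = $25.29
Union dues: $211.28
Total deductions = $84.30 + $141.33 + $62.02 + $119.98 + $64.63 + $25.29 + $211.28 = $708.83
Net pay = $2,809.84 − $708.83 = $2,101.01

$2,101.01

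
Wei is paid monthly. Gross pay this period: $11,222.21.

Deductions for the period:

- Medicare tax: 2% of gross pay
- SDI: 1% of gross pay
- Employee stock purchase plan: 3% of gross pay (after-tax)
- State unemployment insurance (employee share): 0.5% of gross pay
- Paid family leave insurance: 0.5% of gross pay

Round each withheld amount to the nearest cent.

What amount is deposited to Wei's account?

$10,436.66

Paid family leave insurance: $11,222.21 × 0.005 = $56.11
Medicare tax: $11,222.21 × 0.02 = $224.44
State unemployment insurance (employee share): $11,222.21 × 0.005 = $56.11
SDI: $11,222.21 × 0.01 = $112.22
Employee stock purchase plan: $11,222.21 × 0.03 = $336.67
Total deductions = $56.11 + $224.44 + $56.11 + $112.22 + $336.67 = $785.55
Net pay = $11,222.21 − $785.55 = $10,436.66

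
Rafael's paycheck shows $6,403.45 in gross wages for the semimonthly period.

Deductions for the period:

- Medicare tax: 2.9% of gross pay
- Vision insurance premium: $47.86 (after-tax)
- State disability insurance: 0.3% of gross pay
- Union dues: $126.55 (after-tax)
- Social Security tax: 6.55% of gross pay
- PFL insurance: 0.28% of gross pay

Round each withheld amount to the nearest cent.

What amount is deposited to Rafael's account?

Medicare tax: $6,403.45 × 0.029 = $185.70
Social Security tax: $6,403.45 × 0.0655 = $419.43
State disability insurance: $6,403.45 × 0.003 = $19.21
PFL insurance: $6,403.45 × 0.0028 = $17.93
Union dues: $126.55
Vision insurance premium: $47.86
Total deductions = $185.70 + $419.43 + $19.21 + $17.93 + $126.55 + $47.86 = $816.68
Net pay = $6,403.45 − $816.68 = $5,586.77

$5,586.77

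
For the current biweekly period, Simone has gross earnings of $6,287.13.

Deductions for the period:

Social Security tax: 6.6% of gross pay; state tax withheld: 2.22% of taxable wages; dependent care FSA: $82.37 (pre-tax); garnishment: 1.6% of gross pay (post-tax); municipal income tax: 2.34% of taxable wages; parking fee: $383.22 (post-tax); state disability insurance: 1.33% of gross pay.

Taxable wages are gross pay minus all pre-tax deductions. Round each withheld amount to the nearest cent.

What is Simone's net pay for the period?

Dependent care FSA: $82.37
Taxable wages = $6,287.13 − $82.37 = $6,204.76
Municipal income tax: $6,204.76 × 0.0234 = $145.19
State tax withheld: $6,204.76 × 0.0222 = $137.75
State disability insurance: $6,287.13 × 0.0133 = $83.62
Social Security tax: $6,287.13 × 0.066 = $414.95
Garnishment: $6,287.13 × 0.016 = $100.59
Parking fee: $383.22
Total deductions = $82.37 + $145.19 + $137.75 + $83.62 + $414.95 + $100.59 + $383.22 = $1,347.69
Net pay = $6,287.13 − $1,347.69 = $4,939.44

$4,939.44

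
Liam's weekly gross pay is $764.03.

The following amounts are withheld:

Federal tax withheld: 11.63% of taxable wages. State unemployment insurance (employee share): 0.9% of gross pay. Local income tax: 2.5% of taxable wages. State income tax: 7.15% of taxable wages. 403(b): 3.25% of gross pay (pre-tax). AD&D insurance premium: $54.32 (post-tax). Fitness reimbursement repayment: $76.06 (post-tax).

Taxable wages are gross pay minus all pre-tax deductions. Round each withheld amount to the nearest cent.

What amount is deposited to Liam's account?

403(b): $764.03 × 0.0325 = $24.83
Taxable wages = $764.03 − $24.83 = $739.20
Federal tax withheld: $739.20 × 0.1163 = $85.97
State income tax: $739.20 × 0.0715 = $52.85
Local income tax: $739.20 × 0.025 = $18.48
State unemployment insurance (employee share): $764.03 × 0.009 = $6.88
AD&D insurance premium: $54.32
Fitness reimbursement repayment: $76.06
Total deductions = $24.83 + $85.97 + $52.85 + $18.48 + $6.88 + $54.32 + $76.06 = $319.39
Net pay = $764.03 − $319.39 = $444.64

$444.64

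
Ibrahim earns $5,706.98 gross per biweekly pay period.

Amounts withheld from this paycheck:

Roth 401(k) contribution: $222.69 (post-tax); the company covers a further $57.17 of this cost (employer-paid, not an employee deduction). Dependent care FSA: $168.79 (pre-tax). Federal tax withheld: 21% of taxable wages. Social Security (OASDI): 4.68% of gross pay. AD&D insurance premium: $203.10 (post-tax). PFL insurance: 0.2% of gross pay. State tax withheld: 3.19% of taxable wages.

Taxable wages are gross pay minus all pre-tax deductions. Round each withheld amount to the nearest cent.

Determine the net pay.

Dependent care FSA: $168.79
Taxable wages = $5,706.98 − $168.79 = $5,538.19
Federal tax withheld: $5,538.19 × 0.21 = $1,163.02
State tax withheld: $5,538.19 × 0.0319 = $176.67
PFL insurance: $5,706.98 × 0.002 = $11.41
Social Security (OASDI): $5,706.98 × 0.0468 = $267.09
Roth 401(k) contribution: $222.69
AD&D insurance premium: $203.10
(Employer's $57.17 toward Roth 401(k) contribution is not withheld from the employee.)
Total deductions = $168.79 + $1,163.02 + $176.67 + $11.41 + $267.09 + $222.69 + $203.10 = $2,212.77
Net pay = $5,706.98 − $2,212.77 = $3,494.21

$3,494.21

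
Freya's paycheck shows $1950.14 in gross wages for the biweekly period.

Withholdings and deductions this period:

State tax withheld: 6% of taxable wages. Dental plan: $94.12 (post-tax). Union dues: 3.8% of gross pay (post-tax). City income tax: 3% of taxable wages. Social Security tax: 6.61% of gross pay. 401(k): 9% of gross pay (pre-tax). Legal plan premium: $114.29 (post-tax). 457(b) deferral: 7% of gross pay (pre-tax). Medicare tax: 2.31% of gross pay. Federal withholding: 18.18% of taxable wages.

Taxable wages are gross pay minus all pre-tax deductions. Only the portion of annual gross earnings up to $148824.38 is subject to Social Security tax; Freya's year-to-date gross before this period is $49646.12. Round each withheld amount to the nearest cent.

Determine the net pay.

401(k): $1950.14 × 0.09 = $175.51
457(b) deferral: $1950.14 × 0.07 = $136.51
Pre-tax total = $175.51 + $136.51 = $312.02
Taxable wages = $1950.14 − $312.02 = $1638.12
State tax withheld: $1638.12 × 0.06 = $98.29
Federal withholding: $1638.12 × 0.1818 = $297.81
City income tax: $1638.12 × 0.03 = $49.14
Social Security tax: cap not yet reached, full $1950.14 is subject → $1950.14 × 0.0661 = $128.90
Medicare tax: $1950.14 × 0.0231 = $45.05
Union dues: $1950.14 × 0.038 = $74.11
Legal plan premium: $114.29
Dental plan: $94.12
Total deductions = $175.51 + $136.51 + $98.29 + $297.81 + $49.14 + $128.90 + $45.05 + $74.11 + $114.29 + $94.12 = $1213.73
Net pay = $1950.14 − $1213.73 = $736.41

$736.41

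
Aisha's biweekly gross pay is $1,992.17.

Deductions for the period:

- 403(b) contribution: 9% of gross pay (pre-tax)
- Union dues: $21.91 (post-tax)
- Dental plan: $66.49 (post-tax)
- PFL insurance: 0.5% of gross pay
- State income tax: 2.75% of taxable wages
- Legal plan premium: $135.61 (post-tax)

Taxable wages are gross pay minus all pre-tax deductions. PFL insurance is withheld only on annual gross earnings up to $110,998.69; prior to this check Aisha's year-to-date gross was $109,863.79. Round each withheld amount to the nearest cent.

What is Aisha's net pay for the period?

403(b) contribution: $1,992.17 × 0.09 = $179.30
Taxable wages = $1,992.17 − $179.30 = $1,812.87
State income tax: $1,812.87 × 0.0275 = $49.85
PFL insurance: only $110,998.69 − $109,863.79 = $1,134.90 of this check is subject → $1,134.90 × 0.005 = $5.67
Legal plan premium: $135.61
Union dues: $21.91
Dental plan: $66.49
Total deductions = $179.30 + $49.85 + $5.67 + $135.61 + $21.91 + $66.49 = $458.83
Net pay = $1,992.17 − $458.83 = $1,533.34

$1,533.34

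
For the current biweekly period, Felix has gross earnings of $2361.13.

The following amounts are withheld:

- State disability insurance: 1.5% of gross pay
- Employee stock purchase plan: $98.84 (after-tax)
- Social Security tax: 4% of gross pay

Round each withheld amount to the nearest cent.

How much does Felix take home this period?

$2132.42

Social Security tax: $2361.13 × 0.04 = $94.45
State disability insurance: $2361.13 × 0.015 = $35.42
Employee stock purchase plan: $98.84
Total deductions = $94.45 + $35.42 + $98.84 = $228.71
Net pay = $2361.13 − $228.71 = $2132.42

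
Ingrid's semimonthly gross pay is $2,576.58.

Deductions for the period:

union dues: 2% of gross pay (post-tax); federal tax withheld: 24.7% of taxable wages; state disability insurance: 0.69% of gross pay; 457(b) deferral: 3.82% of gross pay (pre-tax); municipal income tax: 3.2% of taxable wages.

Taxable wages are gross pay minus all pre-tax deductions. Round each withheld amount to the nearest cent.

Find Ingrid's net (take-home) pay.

457(b) deferral: $2,576.58 × 0.0382 = $98.43
Taxable wages = $2,576.58 − $98.43 = $2,478.15
Municipal income tax: $2,478.15 × 0.032 = $79.30
Federal tax withheld: $2,478.15 × 0.247 = $612.10
State disability insurance: $2,576.58 × 0.0069 = $17.78
Union dues: $2,576.58 × 0.02 = $51.53
Total deductions = $98.43 + $79.30 + $612.10 + $17.78 + $51.53 = $859.14
Net pay = $2,576.58 − $859.14 = $1,717.44

$1,717.44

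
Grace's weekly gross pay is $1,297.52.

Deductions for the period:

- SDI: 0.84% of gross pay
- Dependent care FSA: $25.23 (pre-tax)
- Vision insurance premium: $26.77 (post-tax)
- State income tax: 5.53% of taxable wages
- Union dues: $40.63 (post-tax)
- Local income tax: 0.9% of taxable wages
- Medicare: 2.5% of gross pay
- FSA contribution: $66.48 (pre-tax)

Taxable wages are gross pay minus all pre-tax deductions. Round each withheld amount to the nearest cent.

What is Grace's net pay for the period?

$1,017.54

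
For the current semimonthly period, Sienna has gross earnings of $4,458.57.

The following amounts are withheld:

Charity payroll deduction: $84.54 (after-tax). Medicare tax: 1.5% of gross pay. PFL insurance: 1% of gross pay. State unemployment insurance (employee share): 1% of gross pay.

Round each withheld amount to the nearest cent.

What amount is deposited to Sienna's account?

PFL insurance: $4,458.57 × 0.01 = $44.59
Medicare tax: $4,458.57 × 0.015 = $66.88
State unemployment insurance (employee share): $4,458.57 × 0.01 = $44.59
Charity payroll deduction: $84.54
Total deductions = $44.59 + $66.88 + $44.59 + $84.54 = $240.60
Net pay = $4,458.57 − $240.60 = $4,217.97

$4,217.97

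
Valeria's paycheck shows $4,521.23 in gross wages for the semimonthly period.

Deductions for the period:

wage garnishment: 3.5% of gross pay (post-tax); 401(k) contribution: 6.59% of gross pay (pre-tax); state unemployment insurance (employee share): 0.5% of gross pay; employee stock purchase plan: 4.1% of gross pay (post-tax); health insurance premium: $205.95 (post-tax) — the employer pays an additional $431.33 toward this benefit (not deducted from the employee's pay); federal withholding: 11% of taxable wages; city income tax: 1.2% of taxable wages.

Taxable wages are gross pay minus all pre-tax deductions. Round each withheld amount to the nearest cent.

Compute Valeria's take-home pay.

$3,135.87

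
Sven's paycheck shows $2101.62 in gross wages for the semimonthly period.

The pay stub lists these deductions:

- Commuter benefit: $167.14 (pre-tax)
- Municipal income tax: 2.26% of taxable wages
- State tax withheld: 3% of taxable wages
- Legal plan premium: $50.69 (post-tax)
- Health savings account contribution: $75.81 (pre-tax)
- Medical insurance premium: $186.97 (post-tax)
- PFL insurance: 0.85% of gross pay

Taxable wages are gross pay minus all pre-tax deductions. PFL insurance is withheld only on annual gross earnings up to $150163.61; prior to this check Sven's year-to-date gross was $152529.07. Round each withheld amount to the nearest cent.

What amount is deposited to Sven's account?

$1523.24

Commuter benefit: $167.14
Health savings account contribution: $75.81
Pre-tax total = $167.14 + $75.81 = $242.95
Taxable wages = $2101.62 − $242.95 = $1858.67
Municipal income tax: $1858.67 × 0.0226 = $42.01
State tax withheld: $1858.67 × 0.03 = $55.76
PFL insurance: annual cap $150163.61 already reached (YTD $152529.07), so $0.00
Medical insurance premium: $186.97
Legal plan premium: $50.69
Total deductions = $167.14 + $75.81 + $42.01 + $55.76 + $0.00 + $186.97 + $50.69 = $578.38
Net pay = $2101.62 − $578.38 = $1523.24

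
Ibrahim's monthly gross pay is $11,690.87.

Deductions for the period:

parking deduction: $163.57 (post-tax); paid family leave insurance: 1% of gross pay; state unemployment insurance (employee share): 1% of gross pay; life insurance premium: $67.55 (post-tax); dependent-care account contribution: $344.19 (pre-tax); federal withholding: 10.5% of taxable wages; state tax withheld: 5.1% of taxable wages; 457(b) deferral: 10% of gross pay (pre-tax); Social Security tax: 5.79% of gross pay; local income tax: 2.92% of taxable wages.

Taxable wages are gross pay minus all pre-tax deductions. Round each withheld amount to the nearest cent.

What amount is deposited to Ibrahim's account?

Dependent-care account contribution: $344.19
457(b) deferral: $11,690.87 × 0.1 = $1,169.09
Pre-tax total = $344.19 + $1,169.09 = $1,513.28
Taxable wages = $11,690.87 − $1,513.28 = $10,177.59
Federal withholding: $10,177.59 × 0.105 = $1,068.65
State tax withheld: $10,177.59 × 0.051 = $519.06
Local income tax: $10,177.59 × 0.0292 = $297.19
Paid family leave insurance: $11,690.87 × 0.01 = $116.91
State unemployment insurance (employee share): $11,690.87 × 0.01 = $116.91
Social Security tax: $11,690.87 × 0.0579 = $676.90
Life insurance premium: $67.55
Parking deduction: $163.57
Total deductions = $344.19 + $1,169.09 + $1,068.65 + $519.06 + $297.19 + $116.91 + $116.91 + $676.90 + $67.55 + $163.57 = $4,540.02
Net pay = $11,690.87 − $4,540.02 = $7,150.85

$7,150.85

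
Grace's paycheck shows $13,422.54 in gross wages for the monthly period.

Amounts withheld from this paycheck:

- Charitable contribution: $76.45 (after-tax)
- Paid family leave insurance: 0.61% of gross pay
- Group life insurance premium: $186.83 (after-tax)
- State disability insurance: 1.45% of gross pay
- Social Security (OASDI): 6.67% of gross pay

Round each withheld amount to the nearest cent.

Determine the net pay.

State disability insurance: $13,422.54 × 0.0145 = $194.63
Social Security (OASDI): $13,422.54 × 0.0667 = $895.28
Paid family leave insurance: $13,422.54 × 0.0061 = $81.88
Charitable contribution: $76.45
Group life insurance premium: $186.83
Total deductions = $194.63 + $895.28 + $81.88 + $76.45 + $186.83 = $1,435.07
Net pay = $13,422.54 − $1,435.07 = $11,987.47

$11,987.47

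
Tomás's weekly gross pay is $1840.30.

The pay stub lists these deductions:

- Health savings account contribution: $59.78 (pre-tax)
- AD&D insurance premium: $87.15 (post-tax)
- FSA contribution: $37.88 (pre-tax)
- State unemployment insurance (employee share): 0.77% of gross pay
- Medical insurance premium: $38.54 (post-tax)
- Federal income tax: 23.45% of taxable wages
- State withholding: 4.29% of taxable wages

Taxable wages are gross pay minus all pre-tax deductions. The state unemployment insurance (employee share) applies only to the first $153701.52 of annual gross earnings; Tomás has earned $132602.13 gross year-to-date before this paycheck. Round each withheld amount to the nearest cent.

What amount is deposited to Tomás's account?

$1119.37

Health savings account contribution: $59.78
FSA contribution: $37.88
Pre-tax total = $59.78 + $37.88 = $97.66
Taxable wages = $1840.30 − $97.66 = $1742.64
State withholding: $1742.64 × 0.0429 = $74.76
Federal income tax: $1742.64 × 0.2345 = $408.65
State unemployment insurance (employee share): cap not yet reached, full $1840.30 is subject → $1840.30 × 0.0077 = $14.17
Medical insurance premium: $38.54
AD&D insurance premium: $87.15
Total deductions = $59.78 + $37.88 + $74.76 + $408.65 + $14.17 + $38.54 + $87.15 = $720.93
Net pay = $1840.30 − $720.93 = $1119.37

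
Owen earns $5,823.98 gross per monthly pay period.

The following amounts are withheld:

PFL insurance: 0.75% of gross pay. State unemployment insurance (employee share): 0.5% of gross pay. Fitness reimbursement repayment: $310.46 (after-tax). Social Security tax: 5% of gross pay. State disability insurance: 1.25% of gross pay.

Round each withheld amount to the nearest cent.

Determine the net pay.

State unemployment insurance (employee share): $5,823.98 × 0.005 = $29.12
Social Security tax: $5,823.98 × 0.05 = $291.20
State disability insurance: $5,823.98 × 0.0125 = $72.80
PFL insurance: $5,823.98 × 0.0075 = $43.68
Fitness reimbursement repayment: $310.46
Total deductions = $29.12 + $291.20 + $72.80 + $43.68 + $310.46 = $747.26
Net pay = $5,823.98 − $747.26 = $5,076.72

$5,076.72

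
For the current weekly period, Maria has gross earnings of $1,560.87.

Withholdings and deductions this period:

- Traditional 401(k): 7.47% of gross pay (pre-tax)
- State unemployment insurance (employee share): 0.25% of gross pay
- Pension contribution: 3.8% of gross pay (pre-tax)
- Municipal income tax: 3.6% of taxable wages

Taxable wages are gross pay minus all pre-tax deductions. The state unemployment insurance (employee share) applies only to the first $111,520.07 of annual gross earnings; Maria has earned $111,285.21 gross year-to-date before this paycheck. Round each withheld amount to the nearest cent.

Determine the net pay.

Pension contribution: $1,560.87 × 0.038 = $59.31
Traditional 401(k): $1,560.87 × 0.0747 = $116.60
Pre-tax total = $59.31 + $116.60 = $175.91
Taxable wages = $1,560.87 − $175.91 = $1,384.96
Municipal income tax: $1,384.96 × 0.036 = $49.86
State unemployment insurance (employee share): only $111,520.07 − $111,285.21 = $234.86 of this check is subject → $234.86 × 0.0025 = $0.59
Total deductions = $59.31 + $116.60 + $49.86 + $0.59 = $226.36
Net pay = $1,560.87 − $226.36 = $1,334.51

$1,334.51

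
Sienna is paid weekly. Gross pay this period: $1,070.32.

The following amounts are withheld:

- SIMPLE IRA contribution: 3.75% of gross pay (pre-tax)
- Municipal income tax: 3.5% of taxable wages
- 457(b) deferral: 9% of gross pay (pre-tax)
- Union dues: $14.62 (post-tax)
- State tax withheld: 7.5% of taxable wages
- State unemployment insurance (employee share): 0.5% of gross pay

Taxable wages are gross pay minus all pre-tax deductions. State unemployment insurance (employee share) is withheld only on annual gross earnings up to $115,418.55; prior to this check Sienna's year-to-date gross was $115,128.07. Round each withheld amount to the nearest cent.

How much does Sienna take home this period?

457(b) deferral: $1,070.32 × 0.09 = $96.33
SIMPLE IRA contribution: $1,070.32 × 0.0375 = $40.14
Pre-tax total = $96.33 + $40.14 = $136.47
Taxable wages = $1,070.32 − $136.47 = $933.85
Municipal income tax: $933.85 × 0.035 = $32.68
State tax withheld: $933.85 × 0.075 = $70.04
State unemployment insurance (employee share): only $115,418.55 − $115,128.07 = $290.48 of this check is subject → $290.48 × 0.005 = $1.45
Union dues: $14.62
Total deductions = $96.33 + $40.14 + $32.68 + $70.04 + $1.45 + $14.62 = $255.26
Net pay = $1,070.32 − $255.26 = $815.06

$815.06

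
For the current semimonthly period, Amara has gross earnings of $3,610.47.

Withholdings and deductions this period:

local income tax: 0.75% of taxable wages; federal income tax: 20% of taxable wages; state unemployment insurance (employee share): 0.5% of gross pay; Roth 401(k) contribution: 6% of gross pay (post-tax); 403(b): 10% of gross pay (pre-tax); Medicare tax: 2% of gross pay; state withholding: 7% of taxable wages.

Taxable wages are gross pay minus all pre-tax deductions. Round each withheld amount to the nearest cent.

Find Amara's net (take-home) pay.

403(b): $3,610.47 × 0.1 = $361.05
Taxable wages = $3,610.47 − $361.05 = $3,249.42
Federal income tax: $3,249.42 × 0.2 = $649.88
State withholding: $3,249.42 × 0.07 = $227.46
Local income tax: $3,249.42 × 0.0075 = $24.37
State unemployment insurance (employee share): $3,610.47 × 0.005 = $18.05
Medicare tax: $3,610.47 × 0.02 = $72.21
Roth 401(k) contribution: $3,610.47 × 0.06 = $216.63
Total deductions = $361.05 + $649.88 + $227.46 + $24.37 + $18.05 + $72.21 + $216.63 = $1,569.65
Net pay = $3,610.47 − $1,569.65 = $2,040.82

$2,040.82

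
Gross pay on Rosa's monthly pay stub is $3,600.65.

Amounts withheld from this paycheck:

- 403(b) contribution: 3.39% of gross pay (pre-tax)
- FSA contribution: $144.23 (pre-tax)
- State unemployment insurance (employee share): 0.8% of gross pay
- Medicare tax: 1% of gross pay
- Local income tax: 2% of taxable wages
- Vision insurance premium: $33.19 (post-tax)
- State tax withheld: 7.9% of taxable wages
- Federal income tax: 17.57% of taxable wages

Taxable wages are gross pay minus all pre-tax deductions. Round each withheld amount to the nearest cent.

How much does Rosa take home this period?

FSA contribution: $144.23
403(b) contribution: $3,600.65 × 0.0339 = $122.06
Pre-tax total = $144.23 + $122.06 = $266.29
Taxable wages = $3,600.65 − $266.29 = $3,334.36
Local income tax: $3,334.36 × 0.02 = $66.69
State tax withheld: $3,334.36 × 0.079 = $263.41
Federal income tax: $3,334.36 × 0.1757 = $585.85
State unemployment insurance (employee share): $3,600.65 × 0.008 = $28.81
Medicare tax: $3,600.65 × 0.01 = $36.01
Vision insurance premium: $33.19
Total deductions = $144.23 + $122.06 + $66.69 + $263.41 + $585.85 + $28.81 + $36.01 + $33.19 = $1,280.25
Net pay = $3,600.65 − $1,280.25 = $2,320.40

$2,320.40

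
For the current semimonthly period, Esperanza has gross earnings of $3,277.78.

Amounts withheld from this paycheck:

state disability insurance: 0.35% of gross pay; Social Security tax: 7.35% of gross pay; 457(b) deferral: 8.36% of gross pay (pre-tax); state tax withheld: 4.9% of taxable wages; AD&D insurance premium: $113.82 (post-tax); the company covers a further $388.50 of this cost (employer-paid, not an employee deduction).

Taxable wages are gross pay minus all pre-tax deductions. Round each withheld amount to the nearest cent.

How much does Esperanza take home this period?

$2,490.37

457(b) deferral: $3,277.78 × 0.0836 = $274.02
Taxable wages = $3,277.78 − $274.02 = $3,003.76
State tax withheld: $3,003.76 × 0.049 = $147.18
Social Security tax: $3,277.78 × 0.0735 = $240.92
State disability insurance: $3,277.78 × 0.0035 = $11.47
AD&D insurance premium: $113.82
(Employer's $388.50 toward AD&D insurance premium is not withheld from the employee.)
Total deductions = $274.02 + $147.18 + $240.92 + $11.47 + $113.82 = $787.41
Net pay = $3,277.78 − $787.41 = $2,490.37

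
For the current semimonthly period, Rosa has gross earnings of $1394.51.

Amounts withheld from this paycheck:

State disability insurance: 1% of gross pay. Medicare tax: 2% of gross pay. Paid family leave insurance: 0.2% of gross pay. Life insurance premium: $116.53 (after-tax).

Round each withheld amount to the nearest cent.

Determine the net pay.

$1233.35

State disability insurance: $1394.51 × 0.01 = $13.95
Paid family leave insurance: $1394.51 × 0.002 = $2.79
Medicare tax: $1394.51 × 0.02 = $27.89
Life insurance premium: $116.53
Total deductions = $13.95 + $2.79 + $27.89 + $116.53 = $161.16
Net pay = $1394.51 − $161.16 = $1233.35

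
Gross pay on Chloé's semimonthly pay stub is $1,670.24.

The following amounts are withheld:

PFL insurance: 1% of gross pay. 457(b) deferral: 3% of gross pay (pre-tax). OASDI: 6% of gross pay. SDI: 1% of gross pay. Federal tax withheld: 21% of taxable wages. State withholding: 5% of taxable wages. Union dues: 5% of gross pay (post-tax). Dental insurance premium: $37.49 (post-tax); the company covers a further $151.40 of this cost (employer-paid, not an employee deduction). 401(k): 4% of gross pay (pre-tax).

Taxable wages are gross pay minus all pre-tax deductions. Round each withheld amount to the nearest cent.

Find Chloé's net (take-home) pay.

$894.84

401(k): $1,670.24 × 0.04 = $66.81
457(b) deferral: $1,670.24 × 0.03 = $50.11
Pre-tax total = $66.81 + $50.11 = $116.92
Taxable wages = $1,670.24 − $116.92 = $1,553.32
Federal tax withheld: $1,553.32 × 0.21 = $326.20
State withholding: $1,553.32 × 0.05 = $77.67
SDI: $1,670.24 × 0.01 = $16.70
OASDI: $1,670.24 × 0.06 = $100.21
PFL insurance: $1,670.24 × 0.01 = $16.70
Union dues: $1,670.24 × 0.05 = $83.51
Dental insurance premium: $37.49
(Employer's $151.40 toward dental insurance premium is not withheld from the employee.)
Total deductions = $66.81 + $50.11 + $326.20 + $77.67 + $16.70 + $100.21 + $16.70 + $83.51 + $37.49 = $775.40
Net pay = $1,670.24 − $775.40 = $894.84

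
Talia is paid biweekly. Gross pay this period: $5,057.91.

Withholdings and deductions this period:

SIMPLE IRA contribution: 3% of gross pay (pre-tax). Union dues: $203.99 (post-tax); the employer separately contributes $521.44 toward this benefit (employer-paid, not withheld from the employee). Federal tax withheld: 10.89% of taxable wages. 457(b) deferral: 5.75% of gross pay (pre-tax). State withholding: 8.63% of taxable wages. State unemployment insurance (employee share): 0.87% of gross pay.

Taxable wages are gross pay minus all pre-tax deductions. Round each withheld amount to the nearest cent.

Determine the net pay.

$3,466.44

SIMPLE IRA contribution: $5,057.91 × 0.03 = $151.74
457(b) deferral: $5,057.91 × 0.0575 = $290.83
Pre-tax total = $151.74 + $290.83 = $442.57
Taxable wages = $5,057.91 − $442.57 = $4,615.34
Federal tax withheld: $4,615.34 × 0.1089 = $502.61
State withholding: $4,615.34 × 0.0863 = $398.30
State unemployment insurance (employee share): $5,057.91 × 0.0087 = $44.00
Union dues: $203.99
(Employer's $521.44 toward union dues is not withheld from the employee.)
Total deductions = $151.74 + $290.83 + $502.61 + $398.30 + $44.00 + $203.99 = $1,591.47
Net pay = $5,057.91 − $1,591.47 = $3,466.44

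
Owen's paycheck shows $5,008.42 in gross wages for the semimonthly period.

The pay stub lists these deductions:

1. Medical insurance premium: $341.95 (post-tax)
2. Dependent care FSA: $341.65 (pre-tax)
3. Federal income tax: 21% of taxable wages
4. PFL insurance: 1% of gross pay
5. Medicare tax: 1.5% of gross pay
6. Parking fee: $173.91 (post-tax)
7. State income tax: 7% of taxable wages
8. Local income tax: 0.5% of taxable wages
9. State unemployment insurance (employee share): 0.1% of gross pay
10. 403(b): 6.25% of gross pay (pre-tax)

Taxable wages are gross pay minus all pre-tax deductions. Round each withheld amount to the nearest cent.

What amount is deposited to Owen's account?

403(b): $5,008.42 × 0.0625 = $313.03
Dependent care FSA: $341.65
Pre-tax total = $313.03 + $341.65 = $654.68
Taxable wages = $5,008.42 − $654.68 = $4,353.74
Federal income tax: $4,353.74 × 0.21 = $914.29
Local income tax: $4,353.74 × 0.005 = $21.77
State income tax: $4,353.74 × 0.07 = $304.76
State unemployment insurance (employee share): $5,008.42 × 0.001 = $5.01
PFL insurance: $5,008.42 × 0.01 = $50.08
Medicare tax: $5,008.42 × 0.015 = $75.13
Medical insurance premium: $341.95
Parking fee: $173.91
Total deductions = $313.03 + $341.65 + $914.29 + $21.77 + $304.76 + $5.01 + $50.08 + $75.13 + $341.95 + $173.91 = $2,541.58
Net pay = $5,008.42 − $2,541.58 = $2,466.84

$2,466.84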